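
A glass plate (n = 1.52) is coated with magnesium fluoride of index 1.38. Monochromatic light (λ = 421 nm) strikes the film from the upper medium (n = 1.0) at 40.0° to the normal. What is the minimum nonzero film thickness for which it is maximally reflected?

172 nm

At the upper boundary (n = 1.0 to n = 1.38) the reflected ray undergoes a half-wave phase shift.
Bottom surface (1.38 → 1.52): reflection off a higher-index medium gives a half-wave phase shift.
Net: no relative phase inversion (both shifts match).
With no net inversion, constructive interference in reflection requires 2 n t cos θ_r = m λ.
Snell's law: 1.0 sin 40.0° = 1.38 sin θ_r → sin θ_r = 0.466, cos θ_r = 0.885.
Minimum nonzero at m = 1: t = λ / (2 n cos θ_r) = 421 / (2 × 1.38 × 0.885) = 172 nm.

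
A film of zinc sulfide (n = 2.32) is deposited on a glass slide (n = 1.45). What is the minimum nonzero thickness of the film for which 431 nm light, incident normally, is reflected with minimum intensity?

Top surface (1.0 → 2.32): reflection off a higher-index medium gives a half-wave phase shift.
Ray reflecting at the bottom interface goes from n = 2.32 toward n = 1.45: no phase shift.
Exactly one π shift → a net half-wave offset.
For minimum reflection here: 2 n t = m λ.
Minimum nonzero at m = 1: t = λ / (2 n) = 431 / (2 × 2.32) = 92.9 nm.

92.9 nm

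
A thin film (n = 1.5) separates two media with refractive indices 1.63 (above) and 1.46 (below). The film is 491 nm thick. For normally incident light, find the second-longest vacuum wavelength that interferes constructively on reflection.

737 nm

Ray reflecting at the top interface goes from n = 1.63 toward n = 1.5: no phase shift.
At the lower boundary (n = 1.5 to n = 1.46) the reflected ray undergoes no phase shift.
Zero or two π shifts → no net half-wave offset.
With no net inversion, constructive interference in reflection requires 2 n t = m λ.
λ = 2 n t / m. The second-longest wavelength is m = 2: λ = 2 × 1.5 × 491 / 2.00 = 737 nm.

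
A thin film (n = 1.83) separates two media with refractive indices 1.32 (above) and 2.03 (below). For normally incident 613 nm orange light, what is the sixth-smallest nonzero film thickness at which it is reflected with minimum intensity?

921 nm

Top surface (1.32 → 1.83): reflection off a higher-index medium gives a half-wave phase shift.
At the lower boundary (n = 1.83 to n = 2.03) the reflected ray undergoes a half-wave phase shift.
The two reflections carry the same phase change, so no net offset.
For weak reflection here: 2 n t = (m + ½) λ.
The sixth-smallest nonzero thickness corresponds to m = 5: t = (m + ½) λ / (2 n) = 5.50 × 613 / (2 × 1.83) = 921 nm.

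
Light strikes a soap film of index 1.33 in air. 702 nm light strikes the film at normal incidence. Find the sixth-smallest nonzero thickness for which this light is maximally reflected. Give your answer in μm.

1.45 μm

Ray reflecting at the top interface goes from n = 1.0 toward n = 1.33: a half-wave phase shift.
At the lower boundary (n = 1.33 to n = 1.0) the reflected ray undergoes no phase shift.
Exactly one π shift → a net half-wave offset.
With one net inversion, constructive interference in reflection requires 2 n t = (m + ½) λ.
The sixth-smallest nonzero thickness corresponds to m = 5: t = (m + ½) λ / (2 n) = 5.50 × 702 / (2 × 1.33) = 1452 nm.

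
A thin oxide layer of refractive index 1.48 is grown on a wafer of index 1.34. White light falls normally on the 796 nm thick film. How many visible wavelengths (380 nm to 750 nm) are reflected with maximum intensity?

Top surface (1.0 → 1.48): reflection off a higher-index medium gives a half-wave phase shift.
Bottom surface (1.48 → 1.34): reflection off a lower-index medium gives no phase shift.
Net: one phase inversion between the two reflected rays.
So the condition for constructive reflection is 2 n t = (m + ½) λ.
λ = 2 n t / (m + ½) = 2356 / (m + ½) nm.
m=2: 942 nm (IR); m=3: 673 nm (visible); m=4: 524 nm (visible); m=5: 428 nm (visible); m=6: 362 nm (UV).

3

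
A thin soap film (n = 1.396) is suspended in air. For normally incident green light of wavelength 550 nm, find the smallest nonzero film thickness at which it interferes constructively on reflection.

98.5 nm

Top surface (1.0 → 1.396): reflection off a higher-index medium gives a half-wave phase shift.
At the lower boundary (n = 1.396 to n = 1.0) the reflected ray undergoes no phase shift.
Exactly one π shift → a net half-wave offset.
So the condition for constructive reflection is 2 n t = (m + ½) λ.
Minimum at m = 0: t = λ / (4 n) = 550 / (4 × 1.396) = 98.5 nm.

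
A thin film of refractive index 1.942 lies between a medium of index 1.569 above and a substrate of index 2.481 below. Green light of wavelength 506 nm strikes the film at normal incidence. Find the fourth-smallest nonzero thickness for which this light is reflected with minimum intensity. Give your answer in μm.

0.456 μm

At the upper boundary (n = 1.569 to n = 1.942) the reflected ray undergoes a half-wave phase shift.
Bottom surface (1.942 → 2.481): reflection off a higher-index medium gives a half-wave phase shift.
Net: no relative phase inversion (both shifts match).
For minimum reflection here: 2 n t = (m + ½) λ.
The fourth-smallest nonzero thickness corresponds to m = 3: t = (m + ½) λ / (2 n) = 3.50 × 506 / (2 × 1.942) = 456 nm.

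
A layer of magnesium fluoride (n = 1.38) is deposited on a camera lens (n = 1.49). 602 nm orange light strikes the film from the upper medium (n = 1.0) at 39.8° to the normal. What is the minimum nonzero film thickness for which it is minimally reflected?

123 nm

Top surface (1.0 → 1.38): reflection off a higher-index medium gives a half-wave phase shift.
At the lower boundary (n = 1.38 to n = 1.49) the reflected ray undergoes a half-wave phase shift.
Net: no relative phase inversion (both shifts match).
For weak reflection here: 2 n t cos θ_r = (m + ½) λ.
Snell's law: 1.0 sin 39.8° = 1.38 sin θ_r → sin θ_r = 0.464, cos θ_r = 0.886.
Minimum at m = 0: t = λ / (4 n cos θ_r) = 602 / (4 × 1.38 × 0.886) = 123 nm.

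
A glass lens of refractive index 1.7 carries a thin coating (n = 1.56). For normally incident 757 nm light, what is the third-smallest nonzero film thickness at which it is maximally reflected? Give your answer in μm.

Top surface (1.0 → 1.56): reflection off a higher-index medium gives a half-wave phase shift.
Bottom surface (1.56 → 1.7): reflection off a higher-index medium gives a half-wave phase shift.
Zero or two π shifts → no net half-wave offset.
With no net inversion, constructive interference in reflection requires 2 n t = m λ.
The third-smallest nonzero thickness corresponds to m = 3: t = m λ / (2 n) = 3.00 × 757 / (2 × 1.56) = 728 nm.

0.728 μm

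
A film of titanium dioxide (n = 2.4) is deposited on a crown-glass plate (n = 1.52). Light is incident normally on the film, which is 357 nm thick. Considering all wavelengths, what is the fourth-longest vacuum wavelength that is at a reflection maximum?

490 nm

Top surface (1.0 → 2.4): reflection off a higher-index medium gives a half-wave phase shift.
Ray reflecting at the bottom interface goes from n = 2.4 toward n = 1.52: no phase shift.
Exactly one π shift → a net half-wave offset.
So the condition for constructive reflection is 2 n t = (m + ½) λ.
λ = 2 n t / (m + ½). The fourth-longest wavelength is m = 3: λ = 2 × 2.4 × 357 / 3.50 = 490 nm.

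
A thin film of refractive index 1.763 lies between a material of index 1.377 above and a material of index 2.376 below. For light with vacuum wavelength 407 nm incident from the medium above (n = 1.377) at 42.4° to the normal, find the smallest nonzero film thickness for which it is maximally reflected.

At the upper boundary (n = 1.377 to n = 1.763) the reflected ray undergoes a half-wave phase shift.
Bottom surface (1.763 → 2.376): reflection off a higher-index medium gives a half-wave phase shift.
The two reflections carry the same phase change, so no net offset.
For bright reflection here: 2 n t cos θ_r = m λ.
Snell's law: 1.377 sin 42.4° = 1.763 sin θ_r → sin θ_r = 0.527, cos θ_r = 0.850.
Minimum nonzero at m = 1: t = λ / (2 n cos θ_r) = 407 / (2 × 1.763 × 0.850) = 136 nm.

136 nm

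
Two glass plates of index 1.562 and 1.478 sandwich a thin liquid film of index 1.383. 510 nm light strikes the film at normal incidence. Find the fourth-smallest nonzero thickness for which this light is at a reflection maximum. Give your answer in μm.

0.645 μm

At the upper boundary (n = 1.562 to n = 1.383) the reflected ray undergoes no phase shift.
At the lower boundary (n = 1.383 to n = 1.478) the reflected ray undergoes a half-wave phase shift.
The two reflections differ by half a wavelength.
With one net inversion, constructive interference in reflection requires 2 n t = (m + ½) λ.
The fourth-smallest nonzero thickness corresponds to m = 3: t = (m + ½) λ / (2 n) = 3.50 × 510 / (2 × 1.383) = 645 nm.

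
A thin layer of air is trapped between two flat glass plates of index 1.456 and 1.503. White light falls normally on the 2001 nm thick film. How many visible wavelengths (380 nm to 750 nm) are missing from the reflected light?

Top surface (1.456 → 1.0): reflection off a lower-index medium gives no phase shift.
At the lower boundary (n = 1.0 to n = 1.503) the reflected ray undergoes a half-wave phase shift.
Exactly one π shift → a net half-wave offset.
With one net inversion, destructive interference in reflection requires 2 n t = m λ.
λ = 2 n t / m = 4002 / m nm.
m=5: 800 nm (IR); m=6: 667 nm (visible); m=7: 572 nm (visible); m=8: 500 nm (visible); m=9: 445 nm (visible); m=10: 400 nm (visible); m=11: 364 nm (UV).

5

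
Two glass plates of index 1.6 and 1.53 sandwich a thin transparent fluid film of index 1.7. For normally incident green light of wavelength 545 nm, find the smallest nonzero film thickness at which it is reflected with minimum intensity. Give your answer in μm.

0.160 μm

Ray reflecting at the top interface goes from n = 1.6 toward n = 1.7: a half-wave phase shift.
At the lower boundary (n = 1.7 to n = 1.53) the reflected ray undergoes no phase shift.
The two reflections differ by half a wavelength.
For minimum reflection here: 2 n t = m λ.
Minimum nonzero at m = 1: t = λ / (2 n) = 545 / (2 × 1.7) = 160 nm.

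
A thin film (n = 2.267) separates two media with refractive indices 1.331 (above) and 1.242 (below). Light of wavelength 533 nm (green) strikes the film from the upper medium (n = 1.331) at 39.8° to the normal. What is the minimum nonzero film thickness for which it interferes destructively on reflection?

127 nm

Ray reflecting at the top interface goes from n = 1.331 toward n = 2.267: a half-wave phase shift.
At the lower boundary (n = 2.267 to n = 1.242) the reflected ray undergoes no phase shift.
Net: one phase inversion between the two reflected rays.
So the condition for destructive reflection is 2 n t cos θ_r = m λ.
Snell's law: 1.331 sin 39.8° = 2.267 sin θ_r → sin θ_r = 0.376, cos θ_r = 0.927.
Minimum nonzero at m = 1: t = λ / (2 n cos θ_r) = 533 / (2 × 2.267 × 0.927) = 127 nm.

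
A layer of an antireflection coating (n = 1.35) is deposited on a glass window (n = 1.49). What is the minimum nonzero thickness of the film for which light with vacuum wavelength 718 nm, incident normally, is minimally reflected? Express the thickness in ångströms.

Ray reflecting at the top interface goes from n = 1.0 toward n = 1.35: a half-wave phase shift.
Ray reflecting at the bottom interface goes from n = 1.35 toward n = 1.49: a half-wave phase shift.
Net: no relative phase inversion (both shifts match).
With no net inversion, destructive interference in reflection requires 2 n t = (m + ½) λ.
Minimum at m = 0: t = λ / (4 n) = 718 / (4 × 1.35) = 133 nm.

1330 Å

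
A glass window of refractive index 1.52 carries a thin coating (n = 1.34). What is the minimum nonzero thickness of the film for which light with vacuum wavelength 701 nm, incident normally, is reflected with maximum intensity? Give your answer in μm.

0.262 μm

Top surface (1.0 → 1.34): reflection off a higher-index medium gives a half-wave phase shift.
Bottom surface (1.34 → 1.52): reflection off a higher-index medium gives a half-wave phase shift.
Zero or two π shifts → no net half-wave offset.
For maximum reflection here: 2 n t = m λ.
Minimum nonzero at m = 1: t = λ / (2 n) = 701 / (2 × 1.34) = 262 nm.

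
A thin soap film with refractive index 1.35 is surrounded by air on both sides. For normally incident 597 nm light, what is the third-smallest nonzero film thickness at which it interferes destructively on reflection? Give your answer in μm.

Ray reflecting at the top interface goes from n = 1.0 toward n = 1.35: a half-wave phase shift.
At the lower boundary (n = 1.35 to n = 1.0) the reflected ray undergoes no phase shift.
Net: one phase inversion between the two reflected rays.
With one net inversion, destructive interference in reflection requires 2 n t = m λ.
The third-smallest nonzero thickness corresponds to m = 3: t = m λ / (2 n) = 3.00 × 597 / (2 × 1.35) = 663 nm.

0.663 μm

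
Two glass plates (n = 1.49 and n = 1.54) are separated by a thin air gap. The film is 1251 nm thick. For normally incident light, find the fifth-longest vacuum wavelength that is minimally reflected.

500 nm

Ray reflecting at the top interface goes from n = 1.49 toward n = 1.0: no phase shift.
Ray reflecting at the bottom interface goes from n = 1.0 toward n = 1.54: a half-wave phase shift.
Net: one phase inversion between the two reflected rays.
So the condition for destructive reflection is 2 n t = m λ.
λ = 2 n t / m. The fifth-longest wavelength is m = 5: λ = 2 × 1.0 × 1251 / 5.00 = 500 nm.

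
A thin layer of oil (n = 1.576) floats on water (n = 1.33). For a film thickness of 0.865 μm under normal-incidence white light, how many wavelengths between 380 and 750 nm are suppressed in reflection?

4

Top surface (1.0 → 1.576): reflection off a higher-index medium gives a half-wave phase shift.
Ray reflecting at the bottom interface goes from n = 1.576 toward n = 1.33: no phase shift.
Exactly one π shift → a net half-wave offset.
So the condition for destructive reflection is 2 n t = m λ.
λ = 2 n t / m = 2726 / m nm.
m=3: 909 nm (IR); m=4: 682 nm (visible); m=5: 545 nm (visible); m=6: 454 nm (visible); m=7: 389 nm (visible); m=8: 341 nm (UV).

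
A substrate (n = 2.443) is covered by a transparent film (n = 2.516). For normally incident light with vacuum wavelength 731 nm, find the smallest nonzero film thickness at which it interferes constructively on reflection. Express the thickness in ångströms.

726 Å

Ray reflecting at the top interface goes from n = 1.0 toward n = 2.516: a half-wave phase shift.
Bottom surface (2.516 → 2.443): reflection off a lower-index medium gives no phase shift.
Exactly one π shift → a net half-wave offset.
With one net inversion, constructive interference in reflection requires 2 n t = (m + ½) λ.
Minimum at m = 0: t = λ / (4 n) = 731 / (4 × 2.516) = 72.6 nm.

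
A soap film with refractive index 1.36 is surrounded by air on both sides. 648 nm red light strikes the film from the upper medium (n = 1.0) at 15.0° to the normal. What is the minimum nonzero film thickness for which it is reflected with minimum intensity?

Top surface (1.0 → 1.36): reflection off a higher-index medium gives a half-wave phase shift.
At the lower boundary (n = 1.36 to n = 1.0) the reflected ray undergoes no phase shift.
Net: one phase inversion between the two reflected rays.
For minimum reflection here: 2 n t cos θ_r = m λ.
Snell's law: 1.0 sin 15.0° = 1.36 sin θ_r → sin θ_r = 0.190, cos θ_r = 0.982.
Minimum nonzero at m = 1: t = λ / (2 n cos θ_r) = 648 / (2 × 1.36 × 0.982) = 243 nm.

243 nm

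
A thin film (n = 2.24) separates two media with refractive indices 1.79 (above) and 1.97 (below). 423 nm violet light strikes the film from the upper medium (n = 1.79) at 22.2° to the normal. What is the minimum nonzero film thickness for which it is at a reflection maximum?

49.5 nm

Top surface (1.79 → 2.24): reflection off a higher-index medium gives a half-wave phase shift.
Ray reflecting at the bottom interface goes from n = 2.24 toward n = 1.97: no phase shift.
Exactly one π shift → a net half-wave offset.
So the condition for constructive reflection is 2 n t cos θ_r = (m + ½) λ.
Snell's law: 1.79 sin 22.2° = 2.24 sin θ_r → sin θ_r = 0.302, cos θ_r = 0.953.
Minimum at m = 0: t = λ / (4 n cos θ_r) = 423 / (4 × 2.24 × 0.953) = 49.5 nm.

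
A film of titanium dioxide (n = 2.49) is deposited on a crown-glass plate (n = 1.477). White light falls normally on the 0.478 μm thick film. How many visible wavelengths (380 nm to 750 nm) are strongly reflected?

Top surface (1.0 → 2.49): reflection off a higher-index medium gives a half-wave phase shift.
Ray reflecting at the bottom interface goes from n = 2.49 toward n = 1.477: no phase shift.
Exactly one π shift → a net half-wave offset.
For maximum reflection here: 2 n t = (m + ½) λ.
λ = 2 n t / (m + ½) = 2380 / (m + ½) nm.
m=2: 952 nm (IR); m=3: 680 nm (visible); m=4: 529 nm (visible); m=5: 433 nm (visible); m=6: 366 nm (UV).

3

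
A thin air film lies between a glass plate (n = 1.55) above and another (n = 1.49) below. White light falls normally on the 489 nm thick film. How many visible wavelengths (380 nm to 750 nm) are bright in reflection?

2

At the upper boundary (n = 1.55 to n = 1.0) the reflected ray undergoes no phase shift.
Ray reflecting at the bottom interface goes from n = 1.0 toward n = 1.49: a half-wave phase shift.
Exactly one π shift → a net half-wave offset.
So the condition for constructive reflection is 2 n t = (m + ½) λ.
λ = 2 n t / (m + ½) = 978 / (m + ½) nm.
m=0: 1956 nm (IR); m=1: 652 nm (visible); m=2: 391 nm (visible); m=3: 279 nm (UV).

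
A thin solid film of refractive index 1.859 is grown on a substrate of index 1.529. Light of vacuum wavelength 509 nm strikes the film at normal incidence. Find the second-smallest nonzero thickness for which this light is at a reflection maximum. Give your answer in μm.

At the upper boundary (n = 1.0 to n = 1.859) the reflected ray undergoes a half-wave phase shift.
Ray reflecting at the bottom interface goes from n = 1.859 toward n = 1.529: no phase shift.
The two reflections differ by half a wavelength.
For bright reflection here: 2 n t = (m + ½) λ.
The second-smallest nonzero thickness corresponds to m = 1: t = (m + ½) λ / (2 n) = 1.50 × 509 / (2 × 1.859) = 205 nm.

0.205 μm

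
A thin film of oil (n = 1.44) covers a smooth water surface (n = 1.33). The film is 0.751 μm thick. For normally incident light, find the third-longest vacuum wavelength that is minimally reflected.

At the upper boundary (n = 1.0 to n = 1.44) the reflected ray undergoes a half-wave phase shift.
Bottom surface (1.44 → 1.33): reflection off a lower-index medium gives no phase shift.
The two reflections differ by half a wavelength.
For weak reflection here: 2 n t = m λ.
λ = 2 n t / m. The third-longest wavelength is m = 3: λ = 2 × 1.44 × 751 / 3.00 = 721 nm.

721 nm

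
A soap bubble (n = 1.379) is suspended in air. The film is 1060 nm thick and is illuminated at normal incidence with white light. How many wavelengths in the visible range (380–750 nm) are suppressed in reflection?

Ray reflecting at the top interface goes from n = 1.0 toward n = 1.379: a half-wave phase shift.
Ray reflecting at the bottom interface goes from n = 1.379 toward n = 1.0: no phase shift.
Net: one phase inversion between the two reflected rays.
With one net inversion, destructive interference in reflection requires 2 n t = m λ.
λ = 2 n t / m = 2923 / m nm.
m=3: 974 nm (IR); m=4: 731 nm (visible); m=5: 585 nm (visible); m=6: 487 nm (visible); m=7: 418 nm (visible); m=8: 365 nm (UV).

4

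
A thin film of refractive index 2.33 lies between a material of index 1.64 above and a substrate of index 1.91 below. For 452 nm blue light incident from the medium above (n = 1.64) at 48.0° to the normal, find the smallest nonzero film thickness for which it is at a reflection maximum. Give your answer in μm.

Ray reflecting at the top interface goes from n = 1.64 toward n = 2.33: a half-wave phase shift.
Ray reflecting at the bottom interface goes from n = 2.33 toward n = 1.91: no phase shift.
Net: one phase inversion between the two reflected rays.
For bright reflection here: 2 n t cos θ_r = (m + ½) λ.
Snell's law: 1.64 sin 48.0° = 2.33 sin θ_r → sin θ_r = 0.523, cos θ_r = 0.852.
Minimum at m = 0: t = λ / (4 n cos θ_r) = 452 / (4 × 2.33 × 0.852) = 56.9 nm.

0.0569 μm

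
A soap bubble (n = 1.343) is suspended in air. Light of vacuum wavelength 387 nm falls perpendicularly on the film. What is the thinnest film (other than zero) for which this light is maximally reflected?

Top surface (1.0 → 1.343): reflection off a higher-index medium gives a half-wave phase shift.
Bottom surface (1.343 → 1.0): reflection off a lower-index medium gives no phase shift.
The two reflections differ by half a wavelength.
So the condition for constructive reflection is 2 n t = (m + ½) λ.
Minimum at m = 0: t = λ / (4 n) = 387 / (4 × 1.343) = 72.0 nm.

72.0 nm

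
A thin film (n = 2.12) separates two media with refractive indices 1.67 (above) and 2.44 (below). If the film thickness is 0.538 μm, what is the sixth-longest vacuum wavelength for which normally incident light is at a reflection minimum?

Top surface (1.67 → 2.12): reflection off a higher-index medium gives a half-wave phase shift.
Bottom surface (2.12 → 2.44): reflection off a higher-index medium gives a half-wave phase shift.
Zero or two π shifts → no net half-wave offset.
For weak reflection here: 2 n t = (m + ½) λ.
λ = 2 n t / (m + ½). The sixth-longest wavelength is m = 5: λ = 2 × 2.12 × 538 / 5.50 = 415 nm.

415 nm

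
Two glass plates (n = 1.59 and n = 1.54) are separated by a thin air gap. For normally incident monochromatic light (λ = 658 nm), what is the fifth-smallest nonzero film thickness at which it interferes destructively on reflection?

1645 nm

Ray reflecting at the top interface goes from n = 1.59 toward n = 1.0: no phase shift.
Ray reflecting at the bottom interface goes from n = 1.0 toward n = 1.54: a half-wave phase shift.
Exactly one π shift → a net half-wave offset.
With one net inversion, destructive interference in reflection requires 2 n t = m λ.
The fifth-smallest nonzero thickness corresponds to m = 5: t = m λ / (2 n) = 5.00 × 658 / (2 × 1.0) = 1645 nm.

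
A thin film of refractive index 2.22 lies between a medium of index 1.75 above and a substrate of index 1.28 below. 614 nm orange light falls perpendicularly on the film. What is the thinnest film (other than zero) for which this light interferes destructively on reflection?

Top surface (1.75 → 2.22): reflection off a higher-index medium gives a half-wave phase shift.
Bottom surface (2.22 → 1.28): reflection off a lower-index medium gives no phase shift.
Exactly one π shift → a net half-wave offset.
With one net inversion, destructive interference in reflection requires 2 n t = m λ.
Minimum nonzero at m = 1: t = λ / (2 n) = 614 / (2 × 2.22) = 138 nm.

138 nm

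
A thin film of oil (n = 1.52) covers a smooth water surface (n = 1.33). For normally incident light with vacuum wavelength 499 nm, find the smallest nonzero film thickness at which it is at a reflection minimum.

164 nm

Top surface (1.0 → 1.52): reflection off a higher-index medium gives a half-wave phase shift.
Ray reflecting at the bottom interface goes from n = 1.52 toward n = 1.33: no phase shift.
Exactly one π shift → a net half-wave offset.
With one net inversion, destructive interference in reflection requires 2 n t = m λ.
Minimum nonzero at m = 1: t = λ / (2 n) = 499 / (2 × 1.52) = 164 nm.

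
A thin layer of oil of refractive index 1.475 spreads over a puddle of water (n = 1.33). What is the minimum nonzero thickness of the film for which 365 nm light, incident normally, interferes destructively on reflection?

Ray reflecting at the top interface goes from n = 1.0 toward n = 1.475: a half-wave phase shift.
At the lower boundary (n = 1.475 to n = 1.33) the reflected ray undergoes no phase shift.
Exactly one π shift → a net half-wave offset.
For minimum reflection here: 2 n t = m λ.
Minimum nonzero at m = 1: t = λ / (2 n) = 365 / (2 × 1.475) = 124 nm.

124 nm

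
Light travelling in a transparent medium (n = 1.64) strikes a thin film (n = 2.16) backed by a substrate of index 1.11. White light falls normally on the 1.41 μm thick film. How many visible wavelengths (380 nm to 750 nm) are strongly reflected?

8

At the upper boundary (n = 1.64 to n = 2.16) the reflected ray undergoes a half-wave phase shift.
Ray reflecting at the bottom interface goes from n = 2.16 toward n = 1.11: no phase shift.
Exactly one π shift → a net half-wave offset.
For maximum reflection here: 2 n t = (m + ½) λ.
λ = 2 n t / (m + ½) = 6091 / (m + ½) nm.
m=7: 812 nm (IR); m=8: 717 nm (visible); m=9: 641 nm (visible); m=10: 580 nm (visible); m=11: 530 nm (visible); m=12: 487 nm (visible); m=13: 451 nm (visible); m=14: 420 nm (visible); m=15: 393 nm (visible); m=16: 369 nm (UV).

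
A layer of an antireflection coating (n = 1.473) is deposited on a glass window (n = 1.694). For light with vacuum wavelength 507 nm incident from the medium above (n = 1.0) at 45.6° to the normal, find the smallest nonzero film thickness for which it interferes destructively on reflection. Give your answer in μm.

At the upper boundary (n = 1.0 to n = 1.473) the reflected ray undergoes a half-wave phase shift.
At the lower boundary (n = 1.473 to n = 1.694) the reflected ray undergoes a half-wave phase shift.
Net: no relative phase inversion (both shifts match).
With no net inversion, destructive interference in reflection requires 2 n t cos θ_r = (m + ½) λ.
Snell's law: 1.0 sin 45.6° = 1.473 sin θ_r → sin θ_r = 0.485, cos θ_r = 0.874.
Minimum at m = 0: t = λ / (4 n cos θ_r) = 507 / (4 × 1.473 × 0.874) = 98.4 nm.

0.0984 μm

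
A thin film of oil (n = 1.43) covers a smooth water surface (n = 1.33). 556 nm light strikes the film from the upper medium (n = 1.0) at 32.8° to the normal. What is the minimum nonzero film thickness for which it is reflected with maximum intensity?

105 nm

At the upper boundary (n = 1.0 to n = 1.43) the reflected ray undergoes a half-wave phase shift.
Bottom surface (1.43 → 1.33): reflection off a lower-index medium gives no phase shift.
Exactly one π shift → a net half-wave offset.
With one net inversion, constructive interference in reflection requires 2 n t cos θ_r = (m + ½) λ.
Snell's law: 1.0 sin 32.8° = 1.43 sin θ_r → sin θ_r = 0.379, cos θ_r = 0.925.
Minimum at m = 0: t = λ / (4 n cos θ_r) = 556 / (4 × 1.43 × 0.925) = 105 nm.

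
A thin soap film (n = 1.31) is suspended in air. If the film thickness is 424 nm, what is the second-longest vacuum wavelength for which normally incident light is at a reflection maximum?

741 nm

Ray reflecting at the top interface goes from n = 1.0 toward n = 1.31: a half-wave phase shift.
Bottom surface (1.31 → 1.0): reflection off a lower-index medium gives no phase shift.
Net: one phase inversion between the two reflected rays.
So the condition for constructive reflection is 2 n t = (m + ½) λ.
λ = 2 n t / (m + ½). The second-longest wavelength is m = 1: λ = 2 × 1.31 × 424 / 1.50 = 741 nm.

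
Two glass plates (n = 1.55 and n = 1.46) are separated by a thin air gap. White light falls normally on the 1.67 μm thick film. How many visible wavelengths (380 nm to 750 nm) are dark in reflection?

4

Ray reflecting at the top interface goes from n = 1.55 toward n = 1.0: no phase shift.
At the lower boundary (n = 1.0 to n = 1.46) the reflected ray undergoes a half-wave phase shift.
The two reflections differ by half a wavelength.
For weak reflection here: 2 n t = m λ.
λ = 2 n t / m = 3340 / m nm.
m=4: 835 nm (IR); m=5: 668 nm (visible); m=6: 557 nm (visible); m=7: 477 nm (visible); m=8: 418 nm (visible); m=9: 371 nm (UV).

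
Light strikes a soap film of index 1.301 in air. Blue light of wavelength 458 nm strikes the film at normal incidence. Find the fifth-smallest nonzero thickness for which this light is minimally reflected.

Top surface (1.0 → 1.301): reflection off a higher-index medium gives a half-wave phase shift.
Bottom surface (1.301 → 1.0): reflection off a lower-index medium gives no phase shift.
Exactly one π shift → a net half-wave offset.
With one net inversion, destructive interference in reflection requires 2 n t = m λ.
The fifth-smallest nonzero thickness corresponds to m = 5: t = m λ / (2 n) = 5.00 × 458 / (2 × 1.301) = 880 nm.

880 nm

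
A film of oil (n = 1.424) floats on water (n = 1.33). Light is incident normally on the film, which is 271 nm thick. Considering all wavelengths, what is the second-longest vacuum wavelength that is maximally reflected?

Top surface (1.0 → 1.424): reflection off a higher-index medium gives a half-wave phase shift.
At the lower boundary (n = 1.424 to n = 1.33) the reflected ray undergoes no phase shift.
The two reflections differ by half a wavelength.
For maximum reflection here: 2 n t = (m + ½) λ.
λ = 2 n t / (m + ½). The second-longest wavelength is m = 1: λ = 2 × 1.424 × 271 / 1.50 = 515 nm.

515 nm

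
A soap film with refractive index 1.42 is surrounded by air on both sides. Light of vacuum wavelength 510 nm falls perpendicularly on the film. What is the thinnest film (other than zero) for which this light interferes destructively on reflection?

180 nm

Top surface (1.0 → 1.42): reflection off a higher-index medium gives a half-wave phase shift.
At the lower boundary (n = 1.42 to n = 1.0) the reflected ray undergoes no phase shift.
The two reflections differ by half a wavelength.
With one net inversion, destructive interference in reflection requires 2 n t = m λ.
Minimum nonzero at m = 1: t = λ / (2 n) = 510 / (2 × 1.42) = 180 nm.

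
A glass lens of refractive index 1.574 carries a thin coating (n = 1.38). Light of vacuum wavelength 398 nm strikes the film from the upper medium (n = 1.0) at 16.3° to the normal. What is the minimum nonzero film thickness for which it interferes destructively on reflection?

73.6 nm

Ray reflecting at the top interface goes from n = 1.0 toward n = 1.38: a half-wave phase shift.
Ray reflecting at the bottom interface goes from n = 1.38 toward n = 1.574: a half-wave phase shift.
Net: no relative phase inversion (both shifts match).
For weak reflection here: 2 n t cos θ_r = (m + ½) λ.
Snell's law: 1.0 sin 16.3° = 1.38 sin θ_r → sin θ_r = 0.203, cos θ_r = 0.979.
Minimum at m = 0: t = λ / (4 n cos θ_r) = 398 / (4 × 1.38 × 0.979) = 73.6 nm.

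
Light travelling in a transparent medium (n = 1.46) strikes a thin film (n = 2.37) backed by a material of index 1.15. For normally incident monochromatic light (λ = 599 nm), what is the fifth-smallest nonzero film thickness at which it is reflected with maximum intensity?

569 nm

Ray reflecting at the top interface goes from n = 1.46 toward n = 2.37: a half-wave phase shift.
Bottom surface (2.37 → 1.15): reflection off a lower-index medium gives no phase shift.
Exactly one π shift → a net half-wave offset.
For strong reflection here: 2 n t = (m + ½) λ.
The fifth-smallest nonzero thickness corresponds to m = 4: t = (m + ½) λ / (2 n) = 4.50 × 599 / (2 × 2.37) = 569 nm.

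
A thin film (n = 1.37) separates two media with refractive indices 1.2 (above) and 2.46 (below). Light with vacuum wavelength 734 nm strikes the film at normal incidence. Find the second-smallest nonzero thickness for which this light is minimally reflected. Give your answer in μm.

Ray reflecting at the top interface goes from n = 1.2 toward n = 1.37: a half-wave phase shift.
At the lower boundary (n = 1.37 to n = 2.46) the reflected ray undergoes a half-wave phase shift.
The two reflections carry the same phase change, so no net offset.
So the condition for destructive reflection is 2 n t = (m + ½) λ.
The second-smallest nonzero thickness corresponds to m = 1: t = (m + ½) λ / (2 n) = 1.50 × 734 / (2 × 1.37) = 402 nm.

0.402 μm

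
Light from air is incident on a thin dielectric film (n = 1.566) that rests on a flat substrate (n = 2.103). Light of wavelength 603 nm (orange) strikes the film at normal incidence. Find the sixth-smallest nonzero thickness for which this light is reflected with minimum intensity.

1059 nm

Top surface (1.0 → 1.566): reflection off a higher-index medium gives a half-wave phase shift.
Bottom surface (1.566 → 2.103): reflection off a higher-index medium gives a half-wave phase shift.
The two reflections carry the same phase change, so no net offset.
For weak reflection here: 2 n t = (m + ½) λ.
The sixth-smallest nonzero thickness corresponds to m = 5: t = (m + ½) λ / (2 n) = 5.50 × 603 / (2 × 1.566) = 1059 nm.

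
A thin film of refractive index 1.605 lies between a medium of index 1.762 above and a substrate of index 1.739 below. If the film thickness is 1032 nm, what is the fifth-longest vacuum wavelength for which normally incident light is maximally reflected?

Top surface (1.762 → 1.605): reflection off a lower-index medium gives no phase shift.
At the lower boundary (n = 1.605 to n = 1.739) the reflected ray undergoes a half-wave phase shift.
Exactly one π shift → a net half-wave offset.
With one net inversion, constructive interference in reflection requires 2 n t = (m + ½) λ.
λ = 2 n t / (m + ½). The fifth-longest wavelength is m = 4: λ = 2 × 1.605 × 1032 / 4.50 = 736 nm.

736 nm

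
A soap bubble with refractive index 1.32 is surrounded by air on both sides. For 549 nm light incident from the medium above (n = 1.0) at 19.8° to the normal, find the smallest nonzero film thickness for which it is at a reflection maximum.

108 nm

Ray reflecting at the top interface goes from n = 1.0 toward n = 1.32: a half-wave phase shift.
Ray reflecting at the bottom interface goes from n = 1.32 toward n = 1.0: no phase shift.
Exactly one π shift → a net half-wave offset.
With one net inversion, constructive interference in reflection requires 2 n t cos θ_r = (m + ½) λ.
Snell's law: 1.0 sin 19.8° = 1.32 sin θ_r → sin θ_r = 0.257, cos θ_r = 0.967.
Minimum at m = 0: t = λ / (4 n cos θ_r) = 549 / (4 × 1.32 × 0.967) = 108 nm.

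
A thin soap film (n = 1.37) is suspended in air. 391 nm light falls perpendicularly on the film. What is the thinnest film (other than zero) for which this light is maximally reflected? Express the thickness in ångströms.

At the upper boundary (n = 1.0 to n = 1.37) the reflected ray undergoes a half-wave phase shift.
Bottom surface (1.37 → 1.0): reflection off a lower-index medium gives no phase shift.
Net: one phase inversion between the two reflected rays.
With one net inversion, constructive interference in reflection requires 2 n t = (m + ½) λ.
Minimum at m = 0: t = λ / (4 n) = 391 / (4 × 1.37) = 71.4 nm.

714 Å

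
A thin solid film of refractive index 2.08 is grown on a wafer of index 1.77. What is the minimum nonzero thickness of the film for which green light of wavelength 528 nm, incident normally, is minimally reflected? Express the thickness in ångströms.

1269 Å

At the upper boundary (n = 1.0 to n = 2.08) the reflected ray undergoes a half-wave phase shift.
Bottom surface (2.08 → 1.77): reflection off a lower-index medium gives no phase shift.
The two reflections differ by half a wavelength.
With one net inversion, destructive interference in reflection requires 2 n t = m λ.
Minimum nonzero at m = 1: t = λ / (2 n) = 528 / (2 × 2.08) = 127 nm.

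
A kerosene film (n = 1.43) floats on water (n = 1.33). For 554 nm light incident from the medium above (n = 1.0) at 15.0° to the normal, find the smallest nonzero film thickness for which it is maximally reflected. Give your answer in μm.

Ray reflecting at the top interface goes from n = 1.0 toward n = 1.43: a half-wave phase shift.
Bottom surface (1.43 → 1.33): reflection off a lower-index medium gives no phase shift.
The two reflections differ by half a wavelength.
With one net inversion, constructive interference in reflection requires 2 n t cos θ_r = (m + ½) λ.
Snell's law: 1.0 sin 15.0° = 1.43 sin θ_r → sin θ_r = 0.181, cos θ_r = 0.983.
Minimum at m = 0: t = λ / (4 n cos θ_r) = 554 / (4 × 1.43 × 0.983) = 98.5 nm.

0.0985 μm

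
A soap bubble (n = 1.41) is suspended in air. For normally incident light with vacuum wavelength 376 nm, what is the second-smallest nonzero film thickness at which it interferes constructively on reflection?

200 nm

At the upper boundary (n = 1.0 to n = 1.41) the reflected ray undergoes a half-wave phase shift.
Ray reflecting at the bottom interface goes from n = 1.41 toward n = 1.0: no phase shift.
The two reflections differ by half a wavelength.
With one net inversion, constructive interference in reflection requires 2 n t = (m + ½) λ.
The second-smallest nonzero thickness corresponds to m = 1: t = (m + ½) λ / (2 n) = 1.50 × 376 / (2 × 1.41) = 200 nm.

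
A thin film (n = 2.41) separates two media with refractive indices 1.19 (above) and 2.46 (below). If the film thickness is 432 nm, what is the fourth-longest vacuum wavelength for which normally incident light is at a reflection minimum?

Ray reflecting at the top interface goes from n = 1.19 toward n = 2.41: a half-wave phase shift.
At the lower boundary (n = 2.41 to n = 2.46) the reflected ray undergoes a half-wave phase shift.
Zero or two π shifts → no net half-wave offset.
With no net inversion, destructive interference in reflection requires 2 n t = (m + ½) λ.
λ = 2 n t / (m + ½). The fourth-longest wavelength is m = 3: λ = 2 × 2.41 × 432 / 3.50 = 595 nm.

595 nm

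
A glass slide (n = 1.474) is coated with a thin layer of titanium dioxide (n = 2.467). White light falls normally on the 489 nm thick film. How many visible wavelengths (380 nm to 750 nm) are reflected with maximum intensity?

Ray reflecting at the top interface goes from n = 1.0 toward n = 2.467: a half-wave phase shift.
At the lower boundary (n = 2.467 to n = 1.474) the reflected ray undergoes no phase shift.
The two reflections differ by half a wavelength.
For bright reflection here: 2 n t = (m + ½) λ.
λ = 2 n t / (m + ½) = 2413 / (m + ½) nm.
m=2: 965 nm (IR); m=3: 689 nm (visible); m=4: 536 nm (visible); m=5: 439 nm (visible); m=6: 371 nm (UV).

3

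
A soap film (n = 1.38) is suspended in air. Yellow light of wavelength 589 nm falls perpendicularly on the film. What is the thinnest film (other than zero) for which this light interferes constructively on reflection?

107 nm

Ray reflecting at the top interface goes from n = 1.0 toward n = 1.38: a half-wave phase shift.
Bottom surface (1.38 → 1.0): reflection off a lower-index medium gives no phase shift.
The two reflections differ by half a wavelength.
For maximum reflection here: 2 n t = (m + ½) λ.
Minimum at m = 0: t = λ / (4 n) = 589 / (4 × 1.38) = 107 nm.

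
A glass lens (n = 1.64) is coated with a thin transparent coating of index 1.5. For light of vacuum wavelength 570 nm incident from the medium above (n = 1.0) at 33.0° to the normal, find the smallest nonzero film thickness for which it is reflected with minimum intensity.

Top surface (1.0 → 1.5): reflection off a higher-index medium gives a half-wave phase shift.
Ray reflecting at the bottom interface goes from n = 1.5 toward n = 1.64: a half-wave phase shift.
Net: no relative phase inversion (both shifts match).
With no net inversion, destructive interference in reflection requires 2 n t cos θ_r = (m + ½) λ.
Snell's law: 1.0 sin 33.0° = 1.5 sin θ_r → sin θ_r = 0.363, cos θ_r = 0.932.
Minimum at m = 0: t = λ / (4 n cos θ_r) = 570 / (4 × 1.5 × 0.932) = 102 nm.

102 nm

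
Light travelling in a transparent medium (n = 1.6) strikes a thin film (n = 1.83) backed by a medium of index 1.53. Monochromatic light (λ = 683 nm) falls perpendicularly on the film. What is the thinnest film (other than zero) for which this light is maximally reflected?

93.3 nm

At the upper boundary (n = 1.6 to n = 1.83) the reflected ray undergoes a half-wave phase shift.
Ray reflecting at the bottom interface goes from n = 1.83 toward n = 1.53: no phase shift.
Exactly one π shift → a net half-wave offset.
So the condition for constructive reflection is 2 n t = (m + ½) λ.
Minimum at m = 0: t = λ / (4 n) = 683 / (4 × 1.83) = 93.3 nm.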